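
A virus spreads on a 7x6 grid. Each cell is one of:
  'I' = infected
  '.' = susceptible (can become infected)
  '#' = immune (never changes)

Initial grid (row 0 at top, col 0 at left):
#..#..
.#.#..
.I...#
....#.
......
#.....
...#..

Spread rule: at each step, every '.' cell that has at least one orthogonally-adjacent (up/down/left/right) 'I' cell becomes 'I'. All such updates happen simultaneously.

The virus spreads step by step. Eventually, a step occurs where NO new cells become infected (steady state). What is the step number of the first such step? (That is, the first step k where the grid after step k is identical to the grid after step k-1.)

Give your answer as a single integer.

Answer: 9

Derivation:
Step 0 (initial): 1 infected
Step 1: +3 new -> 4 infected
Step 2: +6 new -> 10 infected
Step 3: +6 new -> 16 infected
Step 4: +5 new -> 21 infected
Step 5: +6 new -> 27 infected
Step 6: +3 new -> 30 infected
Step 7: +3 new -> 33 infected
Step 8: +1 new -> 34 infected
Step 9: +0 new -> 34 infected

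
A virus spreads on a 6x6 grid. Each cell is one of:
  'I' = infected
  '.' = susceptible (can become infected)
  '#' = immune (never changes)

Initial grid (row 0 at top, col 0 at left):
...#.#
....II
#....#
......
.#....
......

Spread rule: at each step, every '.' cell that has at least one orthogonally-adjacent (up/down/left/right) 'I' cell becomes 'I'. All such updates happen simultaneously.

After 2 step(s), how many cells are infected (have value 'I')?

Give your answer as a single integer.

Answer: 8

Derivation:
Step 0 (initial): 2 infected
Step 1: +3 new -> 5 infected
Step 2: +3 new -> 8 infected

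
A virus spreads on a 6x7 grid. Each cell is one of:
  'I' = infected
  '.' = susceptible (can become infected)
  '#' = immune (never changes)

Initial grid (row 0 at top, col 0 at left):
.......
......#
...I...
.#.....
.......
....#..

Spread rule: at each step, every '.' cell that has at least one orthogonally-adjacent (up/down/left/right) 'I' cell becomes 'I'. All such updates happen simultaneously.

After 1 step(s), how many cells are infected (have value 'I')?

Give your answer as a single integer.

Answer: 5

Derivation:
Step 0 (initial): 1 infected
Step 1: +4 new -> 5 infected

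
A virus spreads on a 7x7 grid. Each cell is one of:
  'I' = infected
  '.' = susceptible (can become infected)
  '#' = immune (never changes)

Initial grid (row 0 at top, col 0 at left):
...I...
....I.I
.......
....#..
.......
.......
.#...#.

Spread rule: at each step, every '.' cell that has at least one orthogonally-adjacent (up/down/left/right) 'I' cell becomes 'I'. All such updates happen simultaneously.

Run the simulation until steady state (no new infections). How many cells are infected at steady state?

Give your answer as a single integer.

Answer: 46

Derivation:
Step 0 (initial): 3 infected
Step 1: +7 new -> 10 infected
Step 2: +6 new -> 16 infected
Step 3: +6 new -> 22 infected
Step 4: +6 new -> 28 infected
Step 5: +7 new -> 35 infected
Step 6: +5 new -> 40 infected
Step 7: +4 new -> 44 infected
Step 8: +1 new -> 45 infected
Step 9: +1 new -> 46 infected
Step 10: +0 new -> 46 infected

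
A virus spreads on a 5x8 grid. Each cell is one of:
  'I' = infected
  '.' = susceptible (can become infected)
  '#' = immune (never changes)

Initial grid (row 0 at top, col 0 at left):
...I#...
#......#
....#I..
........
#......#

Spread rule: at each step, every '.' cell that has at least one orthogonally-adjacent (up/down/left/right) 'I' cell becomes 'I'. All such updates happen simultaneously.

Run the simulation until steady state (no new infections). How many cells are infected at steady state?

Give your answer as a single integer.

Answer: 34

Derivation:
Step 0 (initial): 2 infected
Step 1: +5 new -> 7 infected
Step 2: +10 new -> 17 infected
Step 3: +8 new -> 25 infected
Step 4: +4 new -> 29 infected
Step 5: +3 new -> 32 infected
Step 6: +2 new -> 34 infected
Step 7: +0 new -> 34 infected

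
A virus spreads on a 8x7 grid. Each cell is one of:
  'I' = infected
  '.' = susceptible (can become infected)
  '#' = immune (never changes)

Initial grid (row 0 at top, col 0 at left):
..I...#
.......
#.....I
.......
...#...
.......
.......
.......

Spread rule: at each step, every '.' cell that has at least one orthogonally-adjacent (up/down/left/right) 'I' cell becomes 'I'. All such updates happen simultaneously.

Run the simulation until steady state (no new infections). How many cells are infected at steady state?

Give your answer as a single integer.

Answer: 53

Derivation:
Step 0 (initial): 2 infected
Step 1: +6 new -> 8 infected
Step 2: +9 new -> 17 infected
Step 3: +9 new -> 26 infected
Step 4: +6 new -> 32 infected
Step 5: +6 new -> 38 infected
Step 6: +6 new -> 44 infected
Step 7: +5 new -> 49 infected
Step 8: +3 new -> 52 infected
Step 9: +1 new -> 53 infected
Step 10: +0 new -> 53 infected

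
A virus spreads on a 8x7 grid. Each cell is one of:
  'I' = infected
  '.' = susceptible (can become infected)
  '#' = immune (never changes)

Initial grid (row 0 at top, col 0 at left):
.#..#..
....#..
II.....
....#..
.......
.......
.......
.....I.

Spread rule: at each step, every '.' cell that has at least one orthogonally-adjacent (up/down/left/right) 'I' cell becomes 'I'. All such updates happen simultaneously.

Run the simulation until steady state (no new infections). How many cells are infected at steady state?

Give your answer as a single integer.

Answer: 52

Derivation:
Step 0 (initial): 3 infected
Step 1: +8 new -> 11 infected
Step 2: +10 new -> 21 infected
Step 3: +12 new -> 33 infected
Step 4: +12 new -> 45 infected
Step 5: +4 new -> 49 infected
Step 6: +2 new -> 51 infected
Step 7: +1 new -> 52 infected
Step 8: +0 new -> 52 infected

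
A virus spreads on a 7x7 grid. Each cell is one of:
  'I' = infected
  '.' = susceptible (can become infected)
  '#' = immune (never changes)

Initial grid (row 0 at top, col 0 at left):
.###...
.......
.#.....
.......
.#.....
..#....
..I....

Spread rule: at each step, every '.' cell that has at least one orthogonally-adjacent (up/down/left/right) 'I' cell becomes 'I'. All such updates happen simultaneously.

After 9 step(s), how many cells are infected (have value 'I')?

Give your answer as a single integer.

Step 0 (initial): 1 infected
Step 1: +2 new -> 3 infected
Step 2: +4 new -> 7 infected
Step 3: +4 new -> 11 infected
Step 4: +6 new -> 17 infected
Step 5: +6 new -> 23 infected
Step 6: +7 new -> 30 infected
Step 7: +5 new -> 35 infected
Step 8: +5 new -> 40 infected
Step 9: +2 new -> 42 infected

Answer: 42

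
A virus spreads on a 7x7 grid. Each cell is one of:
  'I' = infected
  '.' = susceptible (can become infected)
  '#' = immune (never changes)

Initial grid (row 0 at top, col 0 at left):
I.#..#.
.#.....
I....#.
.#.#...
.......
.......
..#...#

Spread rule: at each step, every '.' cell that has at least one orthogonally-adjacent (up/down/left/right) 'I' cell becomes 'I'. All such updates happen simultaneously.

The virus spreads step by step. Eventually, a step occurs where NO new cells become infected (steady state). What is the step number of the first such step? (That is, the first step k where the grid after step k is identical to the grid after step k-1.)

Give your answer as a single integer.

Step 0 (initial): 2 infected
Step 1: +4 new -> 6 infected
Step 2: +2 new -> 8 infected
Step 3: +5 new -> 13 infected
Step 4: +5 new -> 18 infected
Step 5: +6 new -> 24 infected
Step 6: +5 new -> 29 infected
Step 7: +5 new -> 34 infected
Step 8: +5 new -> 39 infected
Step 9: +2 new -> 41 infected
Step 10: +0 new -> 41 infected

Answer: 10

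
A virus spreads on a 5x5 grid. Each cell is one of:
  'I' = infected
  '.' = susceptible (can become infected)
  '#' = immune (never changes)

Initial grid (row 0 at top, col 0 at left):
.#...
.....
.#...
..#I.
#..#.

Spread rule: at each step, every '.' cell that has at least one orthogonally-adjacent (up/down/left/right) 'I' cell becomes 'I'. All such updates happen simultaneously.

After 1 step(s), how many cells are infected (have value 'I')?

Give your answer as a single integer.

Answer: 3

Derivation:
Step 0 (initial): 1 infected
Step 1: +2 new -> 3 infected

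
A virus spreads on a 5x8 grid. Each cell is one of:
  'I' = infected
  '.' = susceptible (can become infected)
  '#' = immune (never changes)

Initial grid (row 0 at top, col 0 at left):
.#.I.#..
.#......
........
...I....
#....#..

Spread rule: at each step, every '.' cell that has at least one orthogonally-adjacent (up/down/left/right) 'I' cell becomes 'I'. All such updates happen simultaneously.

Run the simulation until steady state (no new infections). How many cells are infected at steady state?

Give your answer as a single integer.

Answer: 35

Derivation:
Step 0 (initial): 2 infected
Step 1: +7 new -> 9 infected
Step 2: +8 new -> 17 infected
Step 3: +6 new -> 23 infected
Step 4: +5 new -> 28 infected
Step 5: +5 new -> 33 infected
Step 6: +2 new -> 35 infected
Step 7: +0 new -> 35 infected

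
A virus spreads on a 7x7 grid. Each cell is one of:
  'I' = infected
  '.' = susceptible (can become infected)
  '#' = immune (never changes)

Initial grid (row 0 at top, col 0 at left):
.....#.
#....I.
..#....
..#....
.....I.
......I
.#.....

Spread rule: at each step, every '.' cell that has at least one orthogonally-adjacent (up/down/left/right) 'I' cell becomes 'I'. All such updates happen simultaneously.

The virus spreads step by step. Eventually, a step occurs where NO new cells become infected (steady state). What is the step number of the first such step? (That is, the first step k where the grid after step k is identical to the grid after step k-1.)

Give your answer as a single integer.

Step 0 (initial): 3 infected
Step 1: +8 new -> 11 infected
Step 2: +10 new -> 21 infected
Step 3: +7 new -> 28 infected
Step 4: +5 new -> 33 infected
Step 5: +6 new -> 39 infected
Step 6: +4 new -> 43 infected
Step 7: +1 new -> 44 infected
Step 8: +0 new -> 44 infected

Answer: 8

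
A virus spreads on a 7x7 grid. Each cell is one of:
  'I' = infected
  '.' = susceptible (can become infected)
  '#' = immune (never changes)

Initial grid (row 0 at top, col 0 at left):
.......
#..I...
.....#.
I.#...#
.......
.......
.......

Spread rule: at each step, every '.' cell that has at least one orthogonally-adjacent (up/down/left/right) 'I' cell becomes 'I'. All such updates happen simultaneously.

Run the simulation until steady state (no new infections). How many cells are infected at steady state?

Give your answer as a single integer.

Answer: 45

Derivation:
Step 0 (initial): 2 infected
Step 1: +7 new -> 9 infected
Step 2: +10 new -> 19 infected
Step 3: +8 new -> 27 infected
Step 4: +8 new -> 35 infected
Step 5: +4 new -> 39 infected
Step 6: +3 new -> 42 infected
Step 7: +2 new -> 44 infected
Step 8: +1 new -> 45 infected
Step 9: +0 new -> 45 infected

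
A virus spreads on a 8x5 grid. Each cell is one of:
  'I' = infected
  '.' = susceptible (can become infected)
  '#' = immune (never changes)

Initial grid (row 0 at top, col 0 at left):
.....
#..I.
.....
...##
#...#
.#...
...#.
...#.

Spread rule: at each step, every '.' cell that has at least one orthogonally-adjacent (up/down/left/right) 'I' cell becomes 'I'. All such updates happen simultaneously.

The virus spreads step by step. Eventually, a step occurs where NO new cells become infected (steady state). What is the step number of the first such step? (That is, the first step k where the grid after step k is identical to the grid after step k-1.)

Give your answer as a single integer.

Step 0 (initial): 1 infected
Step 1: +4 new -> 5 infected
Step 2: +5 new -> 10 infected
Step 3: +3 new -> 13 infected
Step 4: +4 new -> 17 infected
Step 5: +4 new -> 21 infected
Step 6: +2 new -> 23 infected
Step 7: +3 new -> 26 infected
Step 8: +3 new -> 29 infected
Step 9: +3 new -> 32 infected
Step 10: +0 new -> 32 infected

Answer: 10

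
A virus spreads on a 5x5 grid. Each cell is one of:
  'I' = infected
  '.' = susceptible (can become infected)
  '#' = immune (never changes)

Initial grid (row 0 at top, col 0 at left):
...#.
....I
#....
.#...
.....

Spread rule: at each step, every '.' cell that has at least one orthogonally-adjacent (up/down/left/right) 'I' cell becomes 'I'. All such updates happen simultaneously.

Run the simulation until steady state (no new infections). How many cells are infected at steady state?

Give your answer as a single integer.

Answer: 22

Derivation:
Step 0 (initial): 1 infected
Step 1: +3 new -> 4 infected
Step 2: +3 new -> 7 infected
Step 3: +5 new -> 12 infected
Step 4: +5 new -> 17 infected
Step 5: +2 new -> 19 infected
Step 6: +1 new -> 20 infected
Step 7: +1 new -> 21 infected
Step 8: +1 new -> 22 infected
Step 9: +0 new -> 22 infected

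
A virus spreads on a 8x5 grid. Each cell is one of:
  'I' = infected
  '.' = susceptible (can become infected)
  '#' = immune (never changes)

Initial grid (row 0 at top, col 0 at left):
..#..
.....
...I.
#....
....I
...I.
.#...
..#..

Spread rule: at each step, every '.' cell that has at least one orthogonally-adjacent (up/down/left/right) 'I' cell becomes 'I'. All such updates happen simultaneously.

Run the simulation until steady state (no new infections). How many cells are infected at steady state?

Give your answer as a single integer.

Step 0 (initial): 3 infected
Step 1: +9 new -> 12 infected
Step 2: +10 new -> 22 infected
Step 3: +7 new -> 29 infected
Step 4: +4 new -> 33 infected
Step 5: +2 new -> 35 infected
Step 6: +1 new -> 36 infected
Step 7: +0 new -> 36 infected

Answer: 36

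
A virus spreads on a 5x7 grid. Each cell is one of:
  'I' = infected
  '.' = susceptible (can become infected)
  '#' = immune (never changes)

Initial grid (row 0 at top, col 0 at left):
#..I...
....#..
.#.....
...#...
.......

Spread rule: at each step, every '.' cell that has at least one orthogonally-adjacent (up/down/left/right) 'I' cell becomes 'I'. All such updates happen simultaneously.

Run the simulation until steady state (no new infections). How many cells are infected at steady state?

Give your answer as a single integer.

Answer: 31

Derivation:
Step 0 (initial): 1 infected
Step 1: +3 new -> 4 infected
Step 2: +4 new -> 8 infected
Step 3: +5 new -> 13 infected
Step 4: +5 new -> 18 infected
Step 5: +6 new -> 24 infected
Step 6: +5 new -> 29 infected
Step 7: +2 new -> 31 infected
Step 8: +0 new -> 31 infected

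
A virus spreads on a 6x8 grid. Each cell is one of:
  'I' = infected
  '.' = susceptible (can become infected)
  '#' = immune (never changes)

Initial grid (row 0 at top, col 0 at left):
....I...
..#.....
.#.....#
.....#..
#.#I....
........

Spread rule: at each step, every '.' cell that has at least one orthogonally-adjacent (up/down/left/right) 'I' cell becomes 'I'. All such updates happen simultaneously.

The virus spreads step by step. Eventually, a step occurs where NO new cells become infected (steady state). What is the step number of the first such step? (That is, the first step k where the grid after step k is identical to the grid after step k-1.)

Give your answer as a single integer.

Answer: 6

Derivation:
Step 0 (initial): 2 infected
Step 1: +6 new -> 8 infected
Step 2: +11 new -> 19 infected
Step 3: +9 new -> 28 infected
Step 4: +10 new -> 38 infected
Step 5: +4 new -> 42 infected
Step 6: +0 new -> 42 infected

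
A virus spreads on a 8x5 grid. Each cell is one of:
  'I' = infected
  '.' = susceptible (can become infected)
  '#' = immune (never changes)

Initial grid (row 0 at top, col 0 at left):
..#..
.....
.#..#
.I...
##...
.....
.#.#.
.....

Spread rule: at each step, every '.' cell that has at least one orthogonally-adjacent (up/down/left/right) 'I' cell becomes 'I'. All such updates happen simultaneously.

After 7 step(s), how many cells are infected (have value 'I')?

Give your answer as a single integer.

Step 0 (initial): 1 infected
Step 1: +2 new -> 3 infected
Step 2: +4 new -> 7 infected
Step 3: +6 new -> 13 infected
Step 4: +7 new -> 20 infected
Step 5: +6 new -> 26 infected
Step 6: +5 new -> 31 infected
Step 7: +2 new -> 33 infected

Answer: 33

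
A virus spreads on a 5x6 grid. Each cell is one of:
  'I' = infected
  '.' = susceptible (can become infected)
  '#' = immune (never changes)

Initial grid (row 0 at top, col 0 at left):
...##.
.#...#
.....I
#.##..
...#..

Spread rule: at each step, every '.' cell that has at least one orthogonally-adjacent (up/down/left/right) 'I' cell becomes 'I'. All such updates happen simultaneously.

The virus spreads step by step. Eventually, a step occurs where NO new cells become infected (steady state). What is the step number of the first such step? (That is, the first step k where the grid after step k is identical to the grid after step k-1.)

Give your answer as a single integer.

Step 0 (initial): 1 infected
Step 1: +2 new -> 3 infected
Step 2: +4 new -> 7 infected
Step 3: +3 new -> 10 infected
Step 4: +2 new -> 12 infected
Step 5: +3 new -> 15 infected
Step 6: +3 new -> 18 infected
Step 7: +3 new -> 21 infected
Step 8: +0 new -> 21 infected

Answer: 8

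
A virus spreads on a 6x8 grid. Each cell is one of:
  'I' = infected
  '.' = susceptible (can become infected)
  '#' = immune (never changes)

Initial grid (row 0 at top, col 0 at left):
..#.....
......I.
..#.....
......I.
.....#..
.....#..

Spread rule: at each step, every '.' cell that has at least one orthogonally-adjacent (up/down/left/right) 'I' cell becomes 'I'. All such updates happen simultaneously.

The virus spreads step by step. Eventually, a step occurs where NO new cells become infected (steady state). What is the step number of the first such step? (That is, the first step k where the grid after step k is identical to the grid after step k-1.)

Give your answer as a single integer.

Answer: 9

Derivation:
Step 0 (initial): 2 infected
Step 1: +7 new -> 9 infected
Step 2: +8 new -> 17 infected
Step 3: +6 new -> 23 infected
Step 4: +6 new -> 29 infected
Step 5: +4 new -> 33 infected
Step 6: +6 new -> 39 infected
Step 7: +4 new -> 43 infected
Step 8: +1 new -> 44 infected
Step 9: +0 new -> 44 infected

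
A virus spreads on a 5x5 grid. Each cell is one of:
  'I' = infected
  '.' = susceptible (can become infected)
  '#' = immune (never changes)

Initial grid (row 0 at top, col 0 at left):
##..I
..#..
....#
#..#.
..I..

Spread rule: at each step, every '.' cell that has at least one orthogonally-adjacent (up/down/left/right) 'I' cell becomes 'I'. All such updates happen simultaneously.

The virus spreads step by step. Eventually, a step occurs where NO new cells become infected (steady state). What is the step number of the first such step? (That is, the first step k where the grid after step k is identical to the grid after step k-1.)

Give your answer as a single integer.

Answer: 6

Derivation:
Step 0 (initial): 2 infected
Step 1: +5 new -> 7 infected
Step 2: +6 new -> 13 infected
Step 3: +3 new -> 16 infected
Step 4: +2 new -> 18 infected
Step 5: +1 new -> 19 infected
Step 6: +0 new -> 19 infected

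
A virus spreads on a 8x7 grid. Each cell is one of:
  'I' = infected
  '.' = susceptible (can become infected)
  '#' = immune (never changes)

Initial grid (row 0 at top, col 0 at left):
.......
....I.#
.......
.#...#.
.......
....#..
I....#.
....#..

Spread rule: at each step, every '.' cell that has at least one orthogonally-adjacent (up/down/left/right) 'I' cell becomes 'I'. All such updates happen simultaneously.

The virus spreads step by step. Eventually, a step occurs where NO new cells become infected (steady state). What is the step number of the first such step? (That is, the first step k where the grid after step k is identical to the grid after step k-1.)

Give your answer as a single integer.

Step 0 (initial): 2 infected
Step 1: +7 new -> 9 infected
Step 2: +10 new -> 19 infected
Step 3: +12 new -> 31 infected
Step 4: +12 new -> 43 infected
Step 5: +3 new -> 46 infected
Step 6: +1 new -> 47 infected
Step 7: +1 new -> 48 infected
Step 8: +1 new -> 49 infected
Step 9: +1 new -> 50 infected
Step 10: +0 new -> 50 infected

Answer: 10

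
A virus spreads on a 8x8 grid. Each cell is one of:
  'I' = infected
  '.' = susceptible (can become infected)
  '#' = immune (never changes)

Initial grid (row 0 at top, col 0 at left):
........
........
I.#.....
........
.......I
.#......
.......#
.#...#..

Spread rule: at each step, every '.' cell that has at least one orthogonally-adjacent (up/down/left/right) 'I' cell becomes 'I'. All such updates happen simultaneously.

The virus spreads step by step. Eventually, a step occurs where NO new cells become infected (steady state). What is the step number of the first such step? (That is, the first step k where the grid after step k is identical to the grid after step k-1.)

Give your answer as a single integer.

Step 0 (initial): 2 infected
Step 1: +6 new -> 8 infected
Step 2: +8 new -> 16 infected
Step 3: +11 new -> 27 infected
Step 4: +13 new -> 40 infected
Step 5: +12 new -> 52 infected
Step 6: +5 new -> 57 infected
Step 7: +2 new -> 59 infected
Step 8: +0 new -> 59 infected

Answer: 8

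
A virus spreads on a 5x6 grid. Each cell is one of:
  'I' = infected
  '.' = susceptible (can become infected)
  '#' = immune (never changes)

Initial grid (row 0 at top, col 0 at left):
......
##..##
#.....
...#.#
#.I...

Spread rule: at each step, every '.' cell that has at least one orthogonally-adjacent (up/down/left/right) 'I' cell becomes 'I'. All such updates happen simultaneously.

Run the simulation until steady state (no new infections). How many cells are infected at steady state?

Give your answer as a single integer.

Answer: 22

Derivation:
Step 0 (initial): 1 infected
Step 1: +3 new -> 4 infected
Step 2: +3 new -> 7 infected
Step 3: +6 new -> 13 infected
Step 4: +3 new -> 16 infected
Step 5: +3 new -> 19 infected
Step 6: +2 new -> 21 infected
Step 7: +1 new -> 22 infected
Step 8: +0 new -> 22 infected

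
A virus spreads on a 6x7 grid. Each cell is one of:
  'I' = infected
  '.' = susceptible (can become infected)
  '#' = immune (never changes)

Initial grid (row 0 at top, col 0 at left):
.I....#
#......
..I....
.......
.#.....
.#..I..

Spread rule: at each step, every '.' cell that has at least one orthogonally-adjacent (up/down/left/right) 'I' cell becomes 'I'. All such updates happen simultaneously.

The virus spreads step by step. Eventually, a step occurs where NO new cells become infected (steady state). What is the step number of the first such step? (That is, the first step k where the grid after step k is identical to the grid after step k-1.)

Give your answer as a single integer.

Answer: 6

Derivation:
Step 0 (initial): 3 infected
Step 1: +10 new -> 13 infected
Step 2: +12 new -> 25 infected
Step 3: +6 new -> 31 infected
Step 4: +5 new -> 36 infected
Step 5: +2 new -> 38 infected
Step 6: +0 new -> 38 infected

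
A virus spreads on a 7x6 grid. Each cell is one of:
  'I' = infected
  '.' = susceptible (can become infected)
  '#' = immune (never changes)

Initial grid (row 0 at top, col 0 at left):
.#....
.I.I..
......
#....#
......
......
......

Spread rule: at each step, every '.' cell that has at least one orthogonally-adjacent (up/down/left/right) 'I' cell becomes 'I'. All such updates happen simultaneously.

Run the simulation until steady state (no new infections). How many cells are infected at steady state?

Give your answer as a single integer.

Answer: 39

Derivation:
Step 0 (initial): 2 infected
Step 1: +6 new -> 8 infected
Step 2: +9 new -> 17 infected
Step 3: +6 new -> 23 infected
Step 4: +5 new -> 28 infected
Step 5: +6 new -> 34 infected
Step 6: +4 new -> 38 infected
Step 7: +1 new -> 39 infected
Step 8: +0 new -> 39 infected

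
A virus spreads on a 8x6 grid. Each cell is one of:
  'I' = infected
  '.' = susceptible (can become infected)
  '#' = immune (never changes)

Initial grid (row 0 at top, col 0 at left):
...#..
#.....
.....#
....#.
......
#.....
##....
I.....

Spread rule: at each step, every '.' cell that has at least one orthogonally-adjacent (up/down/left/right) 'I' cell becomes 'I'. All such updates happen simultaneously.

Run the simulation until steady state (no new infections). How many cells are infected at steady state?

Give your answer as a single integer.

Answer: 41

Derivation:
Step 0 (initial): 1 infected
Step 1: +1 new -> 2 infected
Step 2: +1 new -> 3 infected
Step 3: +2 new -> 5 infected
Step 4: +3 new -> 8 infected
Step 5: +5 new -> 13 infected
Step 6: +5 new -> 18 infected
Step 7: +6 new -> 24 infected
Step 8: +5 new -> 29 infected
Step 9: +6 new -> 35 infected
Step 10: +2 new -> 37 infected
Step 11: +3 new -> 40 infected
Step 12: +1 new -> 41 infected
Step 13: +0 new -> 41 infected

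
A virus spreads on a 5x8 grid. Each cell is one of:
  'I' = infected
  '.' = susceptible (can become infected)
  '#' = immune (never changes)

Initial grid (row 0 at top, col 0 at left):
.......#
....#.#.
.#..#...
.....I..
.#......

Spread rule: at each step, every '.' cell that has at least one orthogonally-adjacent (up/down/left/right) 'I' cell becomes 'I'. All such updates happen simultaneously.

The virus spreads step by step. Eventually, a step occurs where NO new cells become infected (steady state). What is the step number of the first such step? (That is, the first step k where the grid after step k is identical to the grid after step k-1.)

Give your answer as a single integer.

Step 0 (initial): 1 infected
Step 1: +4 new -> 5 infected
Step 2: +6 new -> 11 infected
Step 3: +6 new -> 17 infected
Step 4: +7 new -> 24 infected
Step 5: +3 new -> 27 infected
Step 6: +4 new -> 31 infected
Step 7: +2 new -> 33 infected
Step 8: +1 new -> 34 infected
Step 9: +0 new -> 34 infected

Answer: 9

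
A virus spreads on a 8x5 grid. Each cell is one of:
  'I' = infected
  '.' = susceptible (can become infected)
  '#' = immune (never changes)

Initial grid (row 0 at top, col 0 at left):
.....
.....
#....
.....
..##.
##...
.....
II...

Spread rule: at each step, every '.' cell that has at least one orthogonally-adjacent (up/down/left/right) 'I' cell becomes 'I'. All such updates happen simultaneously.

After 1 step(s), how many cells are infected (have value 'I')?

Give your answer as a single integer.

Answer: 5

Derivation:
Step 0 (initial): 2 infected
Step 1: +3 new -> 5 infected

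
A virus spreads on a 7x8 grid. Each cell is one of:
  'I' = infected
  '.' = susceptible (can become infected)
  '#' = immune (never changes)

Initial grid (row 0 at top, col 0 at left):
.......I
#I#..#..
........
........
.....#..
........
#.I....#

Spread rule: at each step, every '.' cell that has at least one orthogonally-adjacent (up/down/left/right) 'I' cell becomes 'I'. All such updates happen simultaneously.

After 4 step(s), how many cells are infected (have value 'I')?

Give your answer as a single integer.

Step 0 (initial): 3 infected
Step 1: +7 new -> 10 infected
Step 2: +12 new -> 22 infected
Step 3: +12 new -> 34 infected
Step 4: +11 new -> 45 infected

Answer: 45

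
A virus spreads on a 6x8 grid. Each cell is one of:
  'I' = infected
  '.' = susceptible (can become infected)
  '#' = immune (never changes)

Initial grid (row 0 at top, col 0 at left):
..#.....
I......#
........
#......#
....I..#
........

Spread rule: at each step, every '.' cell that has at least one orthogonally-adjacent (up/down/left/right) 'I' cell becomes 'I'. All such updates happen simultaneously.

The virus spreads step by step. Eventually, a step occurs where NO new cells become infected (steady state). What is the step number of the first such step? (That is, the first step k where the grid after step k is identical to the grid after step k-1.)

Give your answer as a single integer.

Answer: 8

Derivation:
Step 0 (initial): 2 infected
Step 1: +7 new -> 9 infected
Step 2: +10 new -> 19 infected
Step 3: +11 new -> 30 infected
Step 4: +7 new -> 37 infected
Step 5: +4 new -> 41 infected
Step 6: +1 new -> 42 infected
Step 7: +1 new -> 43 infected
Step 8: +0 new -> 43 infected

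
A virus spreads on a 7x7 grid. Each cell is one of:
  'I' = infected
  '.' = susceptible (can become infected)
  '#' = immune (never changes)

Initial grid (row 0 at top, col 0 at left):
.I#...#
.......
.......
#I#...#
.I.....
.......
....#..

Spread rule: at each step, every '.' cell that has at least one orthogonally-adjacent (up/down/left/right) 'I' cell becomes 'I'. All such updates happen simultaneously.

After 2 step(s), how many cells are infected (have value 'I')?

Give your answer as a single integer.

Answer: 17

Derivation:
Step 0 (initial): 3 infected
Step 1: +6 new -> 9 infected
Step 2: +8 new -> 17 infected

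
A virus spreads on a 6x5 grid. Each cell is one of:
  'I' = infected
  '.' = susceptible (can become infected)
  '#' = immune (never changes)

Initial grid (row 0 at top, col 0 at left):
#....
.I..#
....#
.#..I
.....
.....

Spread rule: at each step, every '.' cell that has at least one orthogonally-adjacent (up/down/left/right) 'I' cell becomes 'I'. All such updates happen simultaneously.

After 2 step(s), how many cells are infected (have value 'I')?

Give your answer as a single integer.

Step 0 (initial): 2 infected
Step 1: +6 new -> 8 infected
Step 2: +8 new -> 16 infected

Answer: 16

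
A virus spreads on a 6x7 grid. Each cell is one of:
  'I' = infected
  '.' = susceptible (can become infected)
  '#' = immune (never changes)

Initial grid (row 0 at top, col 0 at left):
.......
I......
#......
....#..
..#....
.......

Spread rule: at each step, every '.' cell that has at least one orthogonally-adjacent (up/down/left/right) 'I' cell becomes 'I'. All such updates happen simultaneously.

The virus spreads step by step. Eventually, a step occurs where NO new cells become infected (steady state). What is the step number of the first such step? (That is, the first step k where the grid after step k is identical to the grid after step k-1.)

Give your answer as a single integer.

Step 0 (initial): 1 infected
Step 1: +2 new -> 3 infected
Step 2: +3 new -> 6 infected
Step 3: +4 new -> 10 infected
Step 4: +6 new -> 16 infected
Step 5: +6 new -> 22 infected
Step 6: +6 new -> 28 infected
Step 7: +5 new -> 33 infected
Step 8: +3 new -> 36 infected
Step 9: +2 new -> 38 infected
Step 10: +1 new -> 39 infected
Step 11: +0 new -> 39 infected

Answer: 11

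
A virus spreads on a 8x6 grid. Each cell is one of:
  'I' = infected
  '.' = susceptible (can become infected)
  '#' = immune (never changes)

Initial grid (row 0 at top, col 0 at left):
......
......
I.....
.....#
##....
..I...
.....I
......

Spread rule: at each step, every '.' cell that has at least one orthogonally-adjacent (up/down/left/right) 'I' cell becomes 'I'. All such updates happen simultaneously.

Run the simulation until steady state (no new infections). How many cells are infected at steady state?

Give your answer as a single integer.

Step 0 (initial): 3 infected
Step 1: +10 new -> 13 infected
Step 2: +13 new -> 26 infected
Step 3: +8 new -> 34 infected
Step 4: +5 new -> 39 infected
Step 5: +3 new -> 42 infected
Step 6: +2 new -> 44 infected
Step 7: +1 new -> 45 infected
Step 8: +0 new -> 45 infected

Answer: 45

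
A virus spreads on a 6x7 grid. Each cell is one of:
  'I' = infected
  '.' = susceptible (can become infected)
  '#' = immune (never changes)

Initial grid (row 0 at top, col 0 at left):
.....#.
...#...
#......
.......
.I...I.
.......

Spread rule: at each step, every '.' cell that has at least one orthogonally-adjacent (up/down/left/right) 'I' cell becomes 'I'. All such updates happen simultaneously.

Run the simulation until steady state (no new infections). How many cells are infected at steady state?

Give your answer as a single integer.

Answer: 39

Derivation:
Step 0 (initial): 2 infected
Step 1: +8 new -> 10 infected
Step 2: +11 new -> 21 infected
Step 3: +7 new -> 28 infected
Step 4: +6 new -> 34 infected
Step 5: +4 new -> 38 infected
Step 6: +1 new -> 39 infected
Step 7: +0 new -> 39 infected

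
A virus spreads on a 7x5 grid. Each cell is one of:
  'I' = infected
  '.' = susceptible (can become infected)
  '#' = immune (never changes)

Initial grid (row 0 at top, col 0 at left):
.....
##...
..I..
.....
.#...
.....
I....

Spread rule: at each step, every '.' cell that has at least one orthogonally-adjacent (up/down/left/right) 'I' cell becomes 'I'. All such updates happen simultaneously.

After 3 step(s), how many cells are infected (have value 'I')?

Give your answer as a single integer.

Answer: 26

Derivation:
Step 0 (initial): 2 infected
Step 1: +6 new -> 8 infected
Step 2: +10 new -> 18 infected
Step 3: +8 new -> 26 infected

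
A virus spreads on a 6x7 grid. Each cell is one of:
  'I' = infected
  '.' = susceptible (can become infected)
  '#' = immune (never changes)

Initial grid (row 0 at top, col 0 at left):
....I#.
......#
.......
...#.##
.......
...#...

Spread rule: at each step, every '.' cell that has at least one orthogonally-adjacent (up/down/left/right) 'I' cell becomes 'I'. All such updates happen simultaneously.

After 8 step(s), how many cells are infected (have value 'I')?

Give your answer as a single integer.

Step 0 (initial): 1 infected
Step 1: +2 new -> 3 infected
Step 2: +4 new -> 7 infected
Step 3: +5 new -> 12 infected
Step 4: +5 new -> 17 infected
Step 5: +6 new -> 23 infected
Step 6: +5 new -> 28 infected
Step 7: +4 new -> 32 infected
Step 8: +2 new -> 34 infected

Answer: 34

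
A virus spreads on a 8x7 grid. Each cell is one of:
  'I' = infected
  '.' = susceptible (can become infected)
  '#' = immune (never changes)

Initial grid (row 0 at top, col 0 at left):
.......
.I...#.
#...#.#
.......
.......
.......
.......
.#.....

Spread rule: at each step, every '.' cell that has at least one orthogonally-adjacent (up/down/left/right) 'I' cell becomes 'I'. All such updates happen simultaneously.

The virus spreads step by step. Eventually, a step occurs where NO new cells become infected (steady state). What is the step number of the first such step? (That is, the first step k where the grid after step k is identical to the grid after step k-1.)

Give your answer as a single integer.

Answer: 12

Derivation:
Step 0 (initial): 1 infected
Step 1: +4 new -> 5 infected
Step 2: +5 new -> 10 infected
Step 3: +6 new -> 16 infected
Step 4: +5 new -> 21 infected
Step 5: +6 new -> 27 infected
Step 6: +6 new -> 33 infected
Step 7: +8 new -> 41 infected
Step 8: +4 new -> 45 infected
Step 9: +3 new -> 48 infected
Step 10: +2 new -> 50 infected
Step 11: +1 new -> 51 infected
Step 12: +0 new -> 51 infected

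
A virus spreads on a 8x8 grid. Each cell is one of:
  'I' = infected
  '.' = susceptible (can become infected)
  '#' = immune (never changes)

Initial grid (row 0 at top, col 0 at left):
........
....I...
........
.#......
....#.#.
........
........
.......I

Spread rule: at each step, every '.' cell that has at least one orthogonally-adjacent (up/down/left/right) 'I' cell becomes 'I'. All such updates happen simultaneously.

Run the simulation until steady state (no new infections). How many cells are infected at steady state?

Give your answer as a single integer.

Answer: 61

Derivation:
Step 0 (initial): 2 infected
Step 1: +6 new -> 8 infected
Step 2: +10 new -> 18 infected
Step 3: +12 new -> 30 infected
Step 4: +13 new -> 43 infected
Step 5: +7 new -> 50 infected
Step 6: +5 new -> 55 infected
Step 7: +4 new -> 59 infected
Step 8: +2 new -> 61 infected
Step 9: +0 new -> 61 infected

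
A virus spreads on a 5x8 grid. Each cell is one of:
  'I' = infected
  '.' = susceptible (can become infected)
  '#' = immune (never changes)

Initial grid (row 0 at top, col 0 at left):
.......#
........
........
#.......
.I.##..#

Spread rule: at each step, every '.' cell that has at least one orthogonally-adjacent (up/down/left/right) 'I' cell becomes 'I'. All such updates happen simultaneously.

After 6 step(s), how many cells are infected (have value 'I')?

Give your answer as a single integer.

Answer: 25

Derivation:
Step 0 (initial): 1 infected
Step 1: +3 new -> 4 infected
Step 2: +2 new -> 6 infected
Step 3: +4 new -> 10 infected
Step 4: +5 new -> 15 infected
Step 5: +5 new -> 20 infected
Step 6: +5 new -> 25 infected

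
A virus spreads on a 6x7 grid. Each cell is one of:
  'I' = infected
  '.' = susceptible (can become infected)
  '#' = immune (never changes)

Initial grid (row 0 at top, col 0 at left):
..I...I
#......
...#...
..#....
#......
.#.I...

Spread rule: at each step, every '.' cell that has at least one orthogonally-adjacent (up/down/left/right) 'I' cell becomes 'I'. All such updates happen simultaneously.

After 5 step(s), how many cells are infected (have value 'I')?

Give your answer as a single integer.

Step 0 (initial): 3 infected
Step 1: +8 new -> 11 infected
Step 2: +11 new -> 22 infected
Step 3: +8 new -> 30 infected
Step 4: +5 new -> 35 infected
Step 5: +1 new -> 36 infected

Answer: 36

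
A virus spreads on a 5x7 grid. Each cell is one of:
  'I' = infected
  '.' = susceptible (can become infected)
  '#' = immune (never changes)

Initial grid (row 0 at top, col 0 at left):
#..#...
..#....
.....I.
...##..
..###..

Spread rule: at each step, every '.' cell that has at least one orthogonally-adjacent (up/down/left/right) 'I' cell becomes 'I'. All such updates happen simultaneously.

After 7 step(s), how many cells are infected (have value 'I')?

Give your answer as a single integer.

Step 0 (initial): 1 infected
Step 1: +4 new -> 5 infected
Step 2: +6 new -> 11 infected
Step 3: +5 new -> 16 infected
Step 4: +2 new -> 18 infected
Step 5: +3 new -> 21 infected
Step 6: +4 new -> 25 infected
Step 7: +2 new -> 27 infected

Answer: 27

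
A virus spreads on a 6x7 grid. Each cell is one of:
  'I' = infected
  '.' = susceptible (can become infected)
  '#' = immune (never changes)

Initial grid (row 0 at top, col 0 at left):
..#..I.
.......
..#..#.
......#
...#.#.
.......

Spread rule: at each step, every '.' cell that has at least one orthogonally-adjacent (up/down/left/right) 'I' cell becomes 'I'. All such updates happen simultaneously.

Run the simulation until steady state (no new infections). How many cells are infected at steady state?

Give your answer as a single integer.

Answer: 36

Derivation:
Step 0 (initial): 1 infected
Step 1: +3 new -> 4 infected
Step 2: +3 new -> 7 infected
Step 3: +3 new -> 10 infected
Step 4: +3 new -> 13 infected
Step 5: +4 new -> 17 infected
Step 6: +5 new -> 22 infected
Step 7: +6 new -> 28 infected
Step 8: +4 new -> 32 infected
Step 9: +3 new -> 35 infected
Step 10: +1 new -> 36 infected
Step 11: +0 new -> 36 infected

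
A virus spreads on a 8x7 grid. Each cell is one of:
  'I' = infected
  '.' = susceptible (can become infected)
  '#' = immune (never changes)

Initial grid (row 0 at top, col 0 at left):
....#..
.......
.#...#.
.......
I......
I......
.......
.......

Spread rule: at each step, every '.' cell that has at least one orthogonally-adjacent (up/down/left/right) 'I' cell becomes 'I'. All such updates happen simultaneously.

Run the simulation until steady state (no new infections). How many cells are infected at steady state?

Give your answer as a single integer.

Answer: 53

Derivation:
Step 0 (initial): 2 infected
Step 1: +4 new -> 6 infected
Step 2: +6 new -> 12 infected
Step 3: +6 new -> 18 infected
Step 4: +8 new -> 26 infected
Step 5: +8 new -> 34 infected
Step 6: +8 new -> 42 infected
Step 7: +5 new -> 47 infected
Step 8: +3 new -> 50 infected
Step 9: +2 new -> 52 infected
Step 10: +1 new -> 53 infected
Step 11: +0 new -> 53 infected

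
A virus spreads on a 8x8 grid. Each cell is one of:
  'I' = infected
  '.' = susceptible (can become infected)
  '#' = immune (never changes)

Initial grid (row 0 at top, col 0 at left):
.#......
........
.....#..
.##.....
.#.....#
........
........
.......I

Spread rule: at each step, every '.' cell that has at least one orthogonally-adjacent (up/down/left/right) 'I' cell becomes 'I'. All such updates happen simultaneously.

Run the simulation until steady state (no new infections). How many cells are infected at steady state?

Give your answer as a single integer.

Answer: 58

Derivation:
Step 0 (initial): 1 infected
Step 1: +2 new -> 3 infected
Step 2: +3 new -> 6 infected
Step 3: +3 new -> 9 infected
Step 4: +4 new -> 13 infected
Step 5: +5 new -> 18 infected
Step 6: +7 new -> 25 infected
Step 7: +7 new -> 32 infected
Step 8: +8 new -> 40 infected
Step 9: +5 new -> 45 infected
Step 10: +4 new -> 49 infected
Step 11: +4 new -> 53 infected
Step 12: +3 new -> 56 infected
Step 13: +1 new -> 57 infected
Step 14: +1 new -> 58 infected
Step 15: +0 new -> 58 infected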